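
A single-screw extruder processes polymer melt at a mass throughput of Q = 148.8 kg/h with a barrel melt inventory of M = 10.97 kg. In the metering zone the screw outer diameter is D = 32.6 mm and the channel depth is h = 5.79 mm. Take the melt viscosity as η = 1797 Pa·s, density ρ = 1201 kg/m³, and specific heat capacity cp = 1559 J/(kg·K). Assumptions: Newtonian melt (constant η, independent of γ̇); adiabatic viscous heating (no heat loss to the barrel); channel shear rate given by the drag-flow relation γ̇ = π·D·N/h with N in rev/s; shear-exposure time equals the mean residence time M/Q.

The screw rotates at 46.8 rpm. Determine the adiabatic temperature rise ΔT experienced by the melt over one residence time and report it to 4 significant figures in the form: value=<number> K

value=48.49 K

Throughput in SI: Q_s = 148.8 kg/h ÷ 3600 s/h = 0.0413333 kg/s
t_res = M / Q_s = 10.97 ÷ 0.0413333 = 265.403 s
Geometry in metres: D = 32.6 mm → 0.0326 m, h = 5.79 mm → 0.00579 m; screw speed N = 46.8 rpm = 0.78 rev/s
Shear rate: γ̇ = πDN/h = π·0.0326·0.78/0.00579 = 13.797 s⁻¹
ΔT = η·γ̇²·t_res / (ρ·cp) = 1797 · (13.797)² · 265.403 / (1201 · 1559) = 48.4878 K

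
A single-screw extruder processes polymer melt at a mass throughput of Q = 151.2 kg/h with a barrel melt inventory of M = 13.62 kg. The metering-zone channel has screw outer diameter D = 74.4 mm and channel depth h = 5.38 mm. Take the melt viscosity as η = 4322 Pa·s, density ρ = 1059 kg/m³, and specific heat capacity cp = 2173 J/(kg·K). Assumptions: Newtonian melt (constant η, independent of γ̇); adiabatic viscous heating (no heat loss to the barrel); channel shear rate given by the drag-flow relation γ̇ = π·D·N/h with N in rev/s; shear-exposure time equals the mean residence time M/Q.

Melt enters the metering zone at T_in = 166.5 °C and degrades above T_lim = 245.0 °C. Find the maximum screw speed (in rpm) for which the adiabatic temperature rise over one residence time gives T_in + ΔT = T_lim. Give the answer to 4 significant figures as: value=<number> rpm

value=15.68 rpm

Throughput in SI: Q_s = 151.2 kg/h ÷ 3600 s/h = 0.042 kg/s
Mean residence time: t_res = M/Q_s = 13.62 kg / 0.042 kg/s = 324.286 s
D = 74.4 mm = 0.0744 m;  h = 5.38 mm = 0.00538 m
Allowable rise: ΔT_a = T_lim − T_in = 245.0 − 166.5 = 78.5 K
γ̇_max² = ΔT_a·ρ·cp / (η·t_res) = [78.5 × 1059 × 2173] / [4322 × 324.286] = 128.888 s⁻²
γ̇_max = √128.888 = 11.3529 s⁻¹
N_max = γ̇_max·h / (π·D) = 11.3529 · 0.00538 / (π · 0.0744) = 0.261316 rev/s = 15.679 rpm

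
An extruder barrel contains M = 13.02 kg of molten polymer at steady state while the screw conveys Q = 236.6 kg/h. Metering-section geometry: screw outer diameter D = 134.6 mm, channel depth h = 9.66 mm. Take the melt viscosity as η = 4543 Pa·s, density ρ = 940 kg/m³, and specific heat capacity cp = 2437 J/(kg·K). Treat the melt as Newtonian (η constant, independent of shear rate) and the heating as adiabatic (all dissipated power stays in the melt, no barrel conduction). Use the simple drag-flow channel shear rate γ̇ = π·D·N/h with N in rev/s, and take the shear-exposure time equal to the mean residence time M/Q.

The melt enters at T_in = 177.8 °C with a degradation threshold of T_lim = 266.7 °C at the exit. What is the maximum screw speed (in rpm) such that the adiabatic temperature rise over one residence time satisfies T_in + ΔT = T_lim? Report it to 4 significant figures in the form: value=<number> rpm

Q_s = Q / 3600 = 236.6 / 3600 = 0.0657222 kg/s
Mean residence time: t_res = M/Q_s = 13.02 kg / 0.0657222 kg/s = 198.107 s
Convert to metres: D = 0.1346 m, h = 0.00966 m
ΔT_a = T_lim − T_in = 266.7 °C − 177.8 °C = 88.9 K
γ̇_max² = ΔT_a·ρ·cp/(η·t_res) = 88.9·940·2437/(4543·198.107) = 226.279 s⁻²
Take the square root: γ̇_max = √(226.279) = 15.0426 s⁻¹
N_max = γ̇_max·h / (π·D) = 15.0426 · 0.00966 / (π · 0.1346) = 0.34364 rev/s = 20.6184 rpm

value=20.62 rpm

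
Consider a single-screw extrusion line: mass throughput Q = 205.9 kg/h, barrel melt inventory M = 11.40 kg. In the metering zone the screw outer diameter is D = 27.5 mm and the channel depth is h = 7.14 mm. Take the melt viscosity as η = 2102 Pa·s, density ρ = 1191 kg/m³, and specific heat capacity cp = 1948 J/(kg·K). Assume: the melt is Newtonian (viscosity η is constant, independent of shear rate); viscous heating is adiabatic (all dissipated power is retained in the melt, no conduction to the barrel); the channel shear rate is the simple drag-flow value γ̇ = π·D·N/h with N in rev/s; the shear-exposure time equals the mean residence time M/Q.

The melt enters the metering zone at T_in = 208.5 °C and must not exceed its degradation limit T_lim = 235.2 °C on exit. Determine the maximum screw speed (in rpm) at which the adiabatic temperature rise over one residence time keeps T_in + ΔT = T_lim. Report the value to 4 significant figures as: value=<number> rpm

Throughput in SI: Q_s = 205.9 kg/h ÷ 3600 s/h = 0.0571944 kg/s
t_res = M / Q_s = 11.40 ÷ 0.0571944 = 199.32 s
Convert to metres: D = 0.0275 m, h = 0.00714 m
Allowable rise: ΔT_a = T_lim − T_in = 235.2 − 208.5 = 26.7 K
Invert ΔT = ηγ̇²t_res/(ρcp) for γ̇: γ̇_max² = ΔT_a ρ cp / (η t_res) = 26.7·1191·1948 / (2102·199.32) = 147.852 s⁻²
Take the square root: γ̇_max = √(147.852) = 12.1595 s⁻¹
N_max = γ̇_max·h / (π·D) = 12.1595 · 0.00714 / (π · 0.0275) = 1.00492 rev/s = 60.295 rpm

value=60.29 rpm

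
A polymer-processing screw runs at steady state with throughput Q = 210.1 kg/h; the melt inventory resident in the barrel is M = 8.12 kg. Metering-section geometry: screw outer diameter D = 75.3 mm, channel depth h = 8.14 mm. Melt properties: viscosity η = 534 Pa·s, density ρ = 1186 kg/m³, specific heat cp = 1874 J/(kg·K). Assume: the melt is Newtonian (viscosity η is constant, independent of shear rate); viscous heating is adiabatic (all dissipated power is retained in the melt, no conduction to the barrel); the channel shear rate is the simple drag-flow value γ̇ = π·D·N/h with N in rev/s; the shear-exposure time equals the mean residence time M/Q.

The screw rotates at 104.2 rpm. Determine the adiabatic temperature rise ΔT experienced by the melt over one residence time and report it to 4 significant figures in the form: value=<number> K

Convert throughput: Q = 210.1 kg/h = 210.1/3600 = 0.0583611 kg/s
t_res = M / Q_s = 8.12 / 0.0583611 = 139.134 s
D = 75.3 mm = 0.0753 m;  h = 8.14 mm = 0.00814 m;  N = 104.2 rpm / 60 = 1.73667 rev/s
γ̇ = π D N / h = (π)(0.0753)(1.73667) / 0.00814 = 50.4704 s⁻¹
Adiabatic rise: ΔT = η γ̇² t_res / (ρ cp) = 534·(50.4704)²·139.134 / (1186·1874) = 85.1517 K

value=85.15 K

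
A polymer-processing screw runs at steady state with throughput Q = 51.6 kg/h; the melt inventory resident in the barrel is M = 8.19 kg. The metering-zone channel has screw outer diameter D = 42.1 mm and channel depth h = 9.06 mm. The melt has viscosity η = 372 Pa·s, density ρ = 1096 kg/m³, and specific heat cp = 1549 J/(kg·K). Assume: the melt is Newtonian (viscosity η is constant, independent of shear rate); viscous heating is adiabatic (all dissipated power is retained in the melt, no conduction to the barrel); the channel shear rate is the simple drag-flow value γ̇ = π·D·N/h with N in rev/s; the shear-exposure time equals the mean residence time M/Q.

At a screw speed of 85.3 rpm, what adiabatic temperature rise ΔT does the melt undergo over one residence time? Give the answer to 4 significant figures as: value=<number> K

Convert throughput: Q = 51.6 kg/h = 51.6/3600 = 0.0143333 kg/s
t_res = M / Q_s = 8.19 / 0.0143333 = 571.395 s
D = 42.1 mm = 0.0421 m;  h = 9.06 mm = 0.00906 m;  N = 85.3 rpm / 60 = 1.42167 rev/s
Shear rate: γ̇ = πDN/h = π·0.0421·1.42167/0.00906 = 20.754 s⁻¹
ΔT = η·γ̇²·t_res/(ρ·cp) = [372 × 20.754² × 571.395] / [1096 × 1549] = 53.9288 K

value=53.93 K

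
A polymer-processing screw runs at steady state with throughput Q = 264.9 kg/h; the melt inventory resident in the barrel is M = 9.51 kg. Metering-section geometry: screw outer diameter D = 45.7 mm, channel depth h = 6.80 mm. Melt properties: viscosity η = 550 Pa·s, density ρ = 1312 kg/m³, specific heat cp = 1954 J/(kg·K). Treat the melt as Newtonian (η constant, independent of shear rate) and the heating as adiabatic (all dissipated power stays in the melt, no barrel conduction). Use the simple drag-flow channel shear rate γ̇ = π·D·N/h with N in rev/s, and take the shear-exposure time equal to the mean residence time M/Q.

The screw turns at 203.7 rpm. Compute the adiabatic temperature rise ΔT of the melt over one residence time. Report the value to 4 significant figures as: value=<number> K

value=142.5 K

Throughput in SI: Q_s = 264.9 kg/h ÷ 3600 s/h = 0.0735833 kg/s
t_res = M / Q_s = 9.51 / 0.0735833 = 129.241 s
D = 45.7 mm = 0.0457 m;  h = 6.80 mm = 0.0068 m;  N = 203.7 rpm / 60 = 3.395 rev/s
γ̇ = π·D·N / h = π · 0.0457 · 3.395 / 0.0068 = 71.6798 s⁻¹
Adiabatic rise: ΔT = η γ̇² t_res / (ρ cp) = 550·(71.6798)²·129.241 / (1312·1954) = 142.462 K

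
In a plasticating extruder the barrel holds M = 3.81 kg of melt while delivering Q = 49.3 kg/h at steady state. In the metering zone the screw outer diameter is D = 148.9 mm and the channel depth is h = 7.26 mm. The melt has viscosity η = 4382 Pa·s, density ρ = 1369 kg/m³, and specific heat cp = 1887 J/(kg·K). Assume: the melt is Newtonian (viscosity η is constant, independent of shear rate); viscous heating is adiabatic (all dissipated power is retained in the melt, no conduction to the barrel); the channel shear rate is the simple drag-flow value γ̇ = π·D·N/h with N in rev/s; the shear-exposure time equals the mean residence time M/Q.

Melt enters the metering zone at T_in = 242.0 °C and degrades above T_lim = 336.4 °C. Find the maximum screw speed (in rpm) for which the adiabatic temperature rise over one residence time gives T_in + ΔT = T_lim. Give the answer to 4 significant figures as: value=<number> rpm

Q_s = Q / 3600 = 49.3 / 3600 = 0.0136944 kg/s
t_res = M / Q_s = 3.81 ÷ 0.0136944 = 278.215 s
D = 148.9 mm = 0.1489 m;  h = 7.26 mm = 0.00726 m
Allowable rise: ΔT_a = T_lim − T_in = 336.4 − 242.0 = 94.4 K
Invert ΔT = ηγ̇²t_res/(ρcp) for γ̇: γ̇_max² = ΔT_a ρ cp / (η t_res) = 94.4·1369·1887 / (4382·278.215) = 200.03 s⁻²
γ̇_max = √200.03 = 14.1432 s⁻¹
N_max = γ̇_max·h / (π·D) = 14.1432 · 0.00726 / (π · 0.1489) = 0.219502 rev/s = 13.1701 rpm

value=13.17 rpm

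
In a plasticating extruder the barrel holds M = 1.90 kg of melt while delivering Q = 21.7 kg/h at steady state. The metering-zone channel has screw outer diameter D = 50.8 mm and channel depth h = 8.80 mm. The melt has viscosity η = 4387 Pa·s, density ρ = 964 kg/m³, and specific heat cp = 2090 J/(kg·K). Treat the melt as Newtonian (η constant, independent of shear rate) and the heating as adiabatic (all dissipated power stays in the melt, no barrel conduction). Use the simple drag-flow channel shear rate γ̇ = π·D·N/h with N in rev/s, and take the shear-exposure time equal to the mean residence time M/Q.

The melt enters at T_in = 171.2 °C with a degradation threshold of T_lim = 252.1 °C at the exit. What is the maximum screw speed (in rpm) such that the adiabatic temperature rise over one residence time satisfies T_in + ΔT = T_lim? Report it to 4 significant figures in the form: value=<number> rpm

Convert throughput: Q = 21.7 kg/h = 21.7/3600 = 0.00602778 kg/s
t_res = M / Q_s = 1.90 ÷ 0.00602778 = 315.207 s
Convert to metres: D = 0.0508 m, h = 0.0088 m
Allowable rise: ΔT_a = T_lim − T_in = 252.1 − 171.2 = 80.9 K
γ̇_max² = ΔT_a·ρ·cp/(η·t_res) = 80.9·964·2090/(4387·315.207) = 117.871 s⁻²
γ̇_max = √117.871 = 10.8569 s⁻¹
Solve γ̇ = πDN/h for N: N_max = γ̇_max·h/(π·D) = 10.8569 × 0.0088 / (π × 0.0508) = 0.59865 rev/s = 35.919 rpm

value=35.92 rpm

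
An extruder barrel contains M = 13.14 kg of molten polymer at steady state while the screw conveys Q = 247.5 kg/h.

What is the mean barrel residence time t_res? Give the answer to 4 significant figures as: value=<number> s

Q_s = Q / 3600 = 247.5 / 3600 = 0.06875 kg/s
Mean residence time: t_res = M/Q_s = 13.14 kg / 0.06875 kg/s = 191.127 s

value=191.1 s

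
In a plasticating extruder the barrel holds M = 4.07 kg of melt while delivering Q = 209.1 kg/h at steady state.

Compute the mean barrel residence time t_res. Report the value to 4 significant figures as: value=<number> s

value=70.07 s

Throughput in SI: Q_s = 209.1 kg/h ÷ 3600 s/h = 0.0580833 kg/s
Mean residence time: t_res = M/Q_s = 4.07 kg / 0.0580833 kg/s = 70.0717 s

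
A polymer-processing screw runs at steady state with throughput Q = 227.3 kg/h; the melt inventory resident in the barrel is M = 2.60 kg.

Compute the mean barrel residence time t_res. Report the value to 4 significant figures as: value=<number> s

value=41.18 s

Throughput in SI: Q_s = 227.3 kg/h ÷ 3600 s/h = 0.0631389 kg/s
t_res = M / Q_s = 2.60 / 0.0631389 = 41.1791 s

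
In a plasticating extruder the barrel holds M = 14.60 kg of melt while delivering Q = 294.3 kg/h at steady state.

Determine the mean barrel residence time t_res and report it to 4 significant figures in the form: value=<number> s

value=178.6 s

Q_s = Q / 3600 = 294.3 / 3600 = 0.08175 kg/s
Mean residence time: t_res = M/Q_s = 14.60 kg / 0.08175 kg/s = 178.593 s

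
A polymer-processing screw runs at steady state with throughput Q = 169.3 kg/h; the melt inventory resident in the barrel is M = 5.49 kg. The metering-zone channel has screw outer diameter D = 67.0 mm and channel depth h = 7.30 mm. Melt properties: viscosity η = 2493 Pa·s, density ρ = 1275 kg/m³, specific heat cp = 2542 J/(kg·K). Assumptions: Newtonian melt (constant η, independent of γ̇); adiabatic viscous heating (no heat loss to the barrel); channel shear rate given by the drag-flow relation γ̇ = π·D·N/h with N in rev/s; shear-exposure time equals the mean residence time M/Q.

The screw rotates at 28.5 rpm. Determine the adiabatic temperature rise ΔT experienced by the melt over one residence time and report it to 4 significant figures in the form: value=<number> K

Throughput in SI: Q_s = 169.3 kg/h ÷ 3600 s/h = 0.0470278 kg/s
Mean residence time: t_res = M/Q_s = 5.49 kg / 0.0470278 kg/s = 116.74 s
Convert to SI: D = 0.067 m, h = 0.0073 m, N = 28.5/60 = 0.475 rev/s
γ̇ = π D N / h = (π)(0.067)(0.475) / 0.0073 = 13.6961 s⁻¹
Adiabatic rise: ΔT = η γ̇² t_res / (ρ cp) = 2493·(13.6961)²·116.74 / (1275·2542) = 16.844 K

value=16.84 K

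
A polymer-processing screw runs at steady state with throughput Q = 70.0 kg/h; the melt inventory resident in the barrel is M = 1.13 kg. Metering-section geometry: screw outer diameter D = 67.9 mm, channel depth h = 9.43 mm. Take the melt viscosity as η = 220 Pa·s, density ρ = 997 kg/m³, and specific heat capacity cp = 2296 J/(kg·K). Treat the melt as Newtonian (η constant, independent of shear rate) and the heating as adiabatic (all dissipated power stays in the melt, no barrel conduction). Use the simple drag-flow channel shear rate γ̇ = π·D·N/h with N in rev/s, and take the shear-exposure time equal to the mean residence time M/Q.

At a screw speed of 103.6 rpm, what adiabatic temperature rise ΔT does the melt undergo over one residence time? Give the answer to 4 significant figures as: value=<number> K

value=8.521 K

Q_s = Q / 3600 = 70.0 / 3600 = 0.0194444 kg/s
t_res = M / Q_s = 1.13 ÷ 0.0194444 = 58.1143 s
D = 67.9 mm = 0.0679 m;  h = 9.43 mm = 0.00943 m;  N = 103.6 rpm / 60 = 1.72667 rev/s
γ̇ = π D N / h = (π)(0.0679)(1.72667) / 0.00943 = 39.0586 s⁻¹
ΔT = η·γ̇²·t_res/(ρ·cp) = [220 × 39.0586² × 58.1143] / [997 × 2296] = 8.52063 K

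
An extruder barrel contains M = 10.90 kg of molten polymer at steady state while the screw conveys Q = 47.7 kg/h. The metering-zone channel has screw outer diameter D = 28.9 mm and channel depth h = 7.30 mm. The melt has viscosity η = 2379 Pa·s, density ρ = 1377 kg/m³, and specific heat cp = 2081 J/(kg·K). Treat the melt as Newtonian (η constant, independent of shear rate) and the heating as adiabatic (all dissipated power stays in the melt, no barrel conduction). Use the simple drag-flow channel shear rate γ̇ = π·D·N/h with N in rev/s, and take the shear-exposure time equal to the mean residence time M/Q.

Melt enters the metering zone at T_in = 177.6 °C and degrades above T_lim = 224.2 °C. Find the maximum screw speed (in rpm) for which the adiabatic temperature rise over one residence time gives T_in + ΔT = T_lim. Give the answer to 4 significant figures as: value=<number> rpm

value=39.85 rpm

Q_s = Q / 3600 = 47.7 / 3600 = 0.01325 kg/s
Mean residence time: t_res = M/Q_s = 10.90 kg / 0.01325 kg/s = 822.642 s
Geometry in SI: D = 28.9 mm → 0.0289 m, h = 7.30 mm → 0.0073 m
Allowable rise: ΔT_a = T_lim − T_in = 224.2 − 177.6 = 46.6 K
γ̇_max² = ΔT_a·ρ·cp/(η·t_res) = 46.6·1377·2081/(2379·822.642) = 68.2318 s⁻²
Take the square root: γ̇_max = √(68.2318) = 8.26025 s⁻¹
N_max = γ̇_max·h / (π·D) = 8.26025 · 0.0073 / (π · 0.0289) = 0.664154 rev/s = 39.8492 rpm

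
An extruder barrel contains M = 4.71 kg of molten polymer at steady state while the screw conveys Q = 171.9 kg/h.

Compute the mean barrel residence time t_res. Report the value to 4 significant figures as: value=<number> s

value=98.64 s

Convert throughput: Q = 171.9 kg/h = 171.9/3600 = 0.04775 kg/s
t_res = M / Q_s = 4.71 / 0.04775 = 98.6387 s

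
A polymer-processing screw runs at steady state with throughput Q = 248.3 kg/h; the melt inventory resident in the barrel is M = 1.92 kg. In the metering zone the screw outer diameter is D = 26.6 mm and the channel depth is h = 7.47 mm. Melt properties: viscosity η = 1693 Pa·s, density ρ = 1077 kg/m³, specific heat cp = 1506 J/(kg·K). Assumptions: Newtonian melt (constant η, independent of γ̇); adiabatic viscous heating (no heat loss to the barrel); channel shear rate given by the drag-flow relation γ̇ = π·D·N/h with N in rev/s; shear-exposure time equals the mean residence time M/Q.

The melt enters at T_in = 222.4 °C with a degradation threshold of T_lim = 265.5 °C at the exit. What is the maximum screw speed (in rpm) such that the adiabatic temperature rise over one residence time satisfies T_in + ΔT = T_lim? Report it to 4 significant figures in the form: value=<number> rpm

value=206.6 rpm

Q_s = Q / 3600 = 248.3 / 3600 = 0.0689722 kg/s
Mean residence time: t_res = M/Q_s = 1.92 kg / 0.0689722 kg/s = 27.8373 s
Geometry in SI: D = 26.6 mm → 0.0266 m, h = 7.47 mm → 0.00747 m
ΔT_a = T_lim − T_in = 265.5 − 222.4 = 43.1 K
γ̇_max² = ΔT_a·ρ·cp / (η·t_res) = [43.1 × 1077 × 1506] / [1693 × 27.8373] = 1483.32 s⁻²
γ̇_max = √1483.32 = 38.5139 s⁻¹
N_max = γ̇_max h / (πD) = 38.5139·0.00747/(π·0.0266) = 3.44275 rev/s → ×60 = 206.565 rpm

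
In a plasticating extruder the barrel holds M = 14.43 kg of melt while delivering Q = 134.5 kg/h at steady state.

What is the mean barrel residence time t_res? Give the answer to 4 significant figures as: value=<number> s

Q_s = Q / 3600 = 134.5 / 3600 = 0.0373611 kg/s
Mean residence time: t_res = M/Q_s = 14.43 kg / 0.0373611 kg/s = 386.23 s

value=386.2 s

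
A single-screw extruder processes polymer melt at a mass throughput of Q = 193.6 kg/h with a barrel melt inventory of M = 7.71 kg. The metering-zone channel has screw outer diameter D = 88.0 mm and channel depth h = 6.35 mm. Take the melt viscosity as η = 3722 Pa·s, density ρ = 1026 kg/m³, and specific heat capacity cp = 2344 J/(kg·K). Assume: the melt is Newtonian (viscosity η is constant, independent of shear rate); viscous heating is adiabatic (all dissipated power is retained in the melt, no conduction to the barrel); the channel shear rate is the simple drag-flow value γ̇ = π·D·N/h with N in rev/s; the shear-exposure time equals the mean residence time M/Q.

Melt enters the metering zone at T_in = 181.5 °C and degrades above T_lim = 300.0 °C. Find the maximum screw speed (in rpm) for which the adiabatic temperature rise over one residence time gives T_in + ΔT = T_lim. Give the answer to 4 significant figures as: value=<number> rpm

value=31.85 rpm

Convert throughput: Q = 193.6 kg/h = 193.6/3600 = 0.0537778 kg/s
t_res = M / Q_s = 7.71 ÷ 0.0537778 = 143.368 s
Convert to metres: D = 0.088 m, h = 0.00635 m
Allowable rise: ΔT_a = T_lim − T_in = 300.0 − 181.5 = 118.5 K
Invert ΔT = ηγ̇²t_res/(ρcp) for γ̇: γ̇_max² = ΔT_a ρ cp / (η t_res) = 118.5·1026·2344 / (3722·143.368) = 534.067 s⁻²
γ̇_max = sqrt(534.067) = 23.1099 s⁻¹
N_max = γ̇_max·h / (π·D) = 23.1099 · 0.00635 / (π · 0.088) = 0.53081 rev/s = 31.8486 rpm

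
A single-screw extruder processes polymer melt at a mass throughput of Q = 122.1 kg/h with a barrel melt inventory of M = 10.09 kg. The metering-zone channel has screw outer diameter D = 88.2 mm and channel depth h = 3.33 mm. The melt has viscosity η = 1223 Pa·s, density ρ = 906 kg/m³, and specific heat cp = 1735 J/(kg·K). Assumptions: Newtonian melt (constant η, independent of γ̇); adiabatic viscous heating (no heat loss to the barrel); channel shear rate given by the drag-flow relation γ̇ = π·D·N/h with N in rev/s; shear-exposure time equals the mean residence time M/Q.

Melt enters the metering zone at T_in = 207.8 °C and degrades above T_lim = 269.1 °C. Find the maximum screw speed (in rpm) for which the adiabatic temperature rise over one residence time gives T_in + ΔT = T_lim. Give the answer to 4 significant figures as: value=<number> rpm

value=11.73 rpm

Q_s = Q / 3600 = 122.1 / 3600 = 0.0339167 kg/s
Mean residence time: t_res = M/Q_s = 10.09 kg / 0.0339167 kg/s = 297.494 s
D = 88.2 mm = 0.0882 m;  h = 3.33 mm = 0.00333 m
ΔT_a = T_lim − T_in = 269.1 − 207.8 = 61.3 K
γ̇_max² = ΔT_a·ρ·cp / (η·t_res) = [61.3 × 906 × 1735] / [1223 × 297.494] = 264.84 s⁻²
Take the square root: γ̇_max = √(264.84) = 16.2739 s⁻¹
N_max = γ̇_max·h / (π·D) = 16.2739 · 0.00333 / (π · 0.0882) = 0.195577 rev/s = 11.7346 rpm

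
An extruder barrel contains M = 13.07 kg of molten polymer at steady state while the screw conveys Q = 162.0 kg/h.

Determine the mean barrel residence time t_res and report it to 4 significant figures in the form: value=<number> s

Throughput in SI: Q_s = 162.0 kg/h ÷ 3600 s/h = 0.045 kg/s
t_res = M / Q_s = 13.07 ÷ 0.045 = 290.444 s

value=290.4 s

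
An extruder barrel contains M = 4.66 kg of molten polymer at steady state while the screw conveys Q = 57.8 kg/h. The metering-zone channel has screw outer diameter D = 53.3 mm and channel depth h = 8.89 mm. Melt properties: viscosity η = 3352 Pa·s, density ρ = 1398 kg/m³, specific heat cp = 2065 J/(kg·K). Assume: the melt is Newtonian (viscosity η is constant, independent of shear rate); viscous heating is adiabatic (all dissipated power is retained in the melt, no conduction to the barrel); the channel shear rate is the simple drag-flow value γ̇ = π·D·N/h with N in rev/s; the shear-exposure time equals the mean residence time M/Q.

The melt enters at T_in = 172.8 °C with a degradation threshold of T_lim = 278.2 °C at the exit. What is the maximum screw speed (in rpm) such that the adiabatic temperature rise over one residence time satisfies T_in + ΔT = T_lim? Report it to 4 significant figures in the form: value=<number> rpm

Convert throughput: Q = 57.8 kg/h = 57.8/3600 = 0.0160556 kg/s
t_res = M / Q_s = 4.66 ÷ 0.0160556 = 290.242 s
Geometry in SI: D = 53.3 mm → 0.0533 m, h = 8.89 mm → 0.00889 m
Allowable rise: ΔT_a = T_lim − T_in = 278.2 − 172.8 = 105.4 K
γ̇_max² = ΔT_a·ρ·cp/(η·t_res) = 105.4·1398·2065/(3352·290.242) = 312.754 s⁻²
γ̇_max = √312.754 = 17.6849 s⁻¹
Solve γ̇ = πDN/h for N: N_max = γ̇_max·h/(π·D) = 17.6849 × 0.00889 / (π × 0.0533) = 0.938915 rev/s = 56.3349 rpm

value=56.33 rpm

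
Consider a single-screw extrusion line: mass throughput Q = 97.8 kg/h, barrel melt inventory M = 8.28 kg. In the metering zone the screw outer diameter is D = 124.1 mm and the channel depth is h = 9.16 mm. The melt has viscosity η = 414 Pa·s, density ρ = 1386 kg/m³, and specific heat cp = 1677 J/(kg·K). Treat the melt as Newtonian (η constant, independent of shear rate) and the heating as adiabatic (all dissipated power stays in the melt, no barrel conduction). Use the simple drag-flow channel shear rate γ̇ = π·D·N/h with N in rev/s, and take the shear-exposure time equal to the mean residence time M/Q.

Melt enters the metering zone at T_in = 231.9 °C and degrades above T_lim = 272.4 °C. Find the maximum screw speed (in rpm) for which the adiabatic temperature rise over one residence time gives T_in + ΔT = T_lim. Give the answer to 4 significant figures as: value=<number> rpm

value=38.50 rpm

Convert throughput: Q = 97.8 kg/h = 97.8/3600 = 0.0271667 kg/s
t_res = M / Q_s = 8.28 / 0.0271667 = 304.785 s
Convert to metres: D = 0.1241 m, h = 0.00916 m
ΔT_a = T_lim − T_in = 272.4 °C − 231.9 °C = 40.5 K
γ̇_max² = ΔT_a·ρ·cp/(η·t_res) = 40.5·1386·1677/(414·304.785) = 746.031 s⁻²
γ̇_max = sqrt(746.031) = 27.3136 s⁻¹
N_max = γ̇_max h / (πD) = 27.3136·0.00916/(π·0.1241) = 0.64173 rev/s → ×60 = 38.5038 rpm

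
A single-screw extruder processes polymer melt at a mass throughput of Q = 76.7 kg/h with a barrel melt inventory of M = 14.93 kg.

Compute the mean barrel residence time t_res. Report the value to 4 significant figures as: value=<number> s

Convert throughput: Q = 76.7 kg/h = 76.7/3600 = 0.0213056 kg/s
Mean residence time: t_res = M/Q_s = 14.93 kg / 0.0213056 kg/s = 700.756 s

value=700.8 s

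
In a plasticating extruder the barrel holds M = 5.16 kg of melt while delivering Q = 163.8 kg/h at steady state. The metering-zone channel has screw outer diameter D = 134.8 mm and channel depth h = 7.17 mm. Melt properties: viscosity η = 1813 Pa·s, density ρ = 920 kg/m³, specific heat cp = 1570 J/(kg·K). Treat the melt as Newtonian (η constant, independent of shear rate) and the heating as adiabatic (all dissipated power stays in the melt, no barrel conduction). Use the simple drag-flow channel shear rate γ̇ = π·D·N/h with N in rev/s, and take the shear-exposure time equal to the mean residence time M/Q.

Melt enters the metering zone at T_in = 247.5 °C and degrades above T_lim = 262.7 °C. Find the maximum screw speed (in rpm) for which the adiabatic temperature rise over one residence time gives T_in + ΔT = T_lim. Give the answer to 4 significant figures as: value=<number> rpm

Q_s = Q / 3600 = 163.8 / 3600 = 0.0455 kg/s
t_res = M / Q_s = 5.16 / 0.0455 = 113.407 s
Convert to metres: D = 0.1348 m, h = 0.00717 m
Allowable rise: ΔT_a = T_lim − T_in = 262.7 − 247.5 = 15.2 K
γ̇_max² = ΔT_a·ρ·cp / (η·t_res) = [15.2 × 920 × 1570] / [1813 × 113.407] = 106.781 s⁻²
Take the square root: γ̇_max = √(106.781) = 10.3335 s⁻¹
N_max = γ̇_max·h / (π·D) = 10.3335 · 0.00717 / (π · 0.1348) = 0.174955 rev/s = 10.4973 rpm

value=10.50 rpm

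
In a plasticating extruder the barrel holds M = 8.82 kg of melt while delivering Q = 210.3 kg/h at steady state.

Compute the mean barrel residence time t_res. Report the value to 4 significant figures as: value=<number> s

value=151.0 s

Q_s = Q / 3600 = 210.3 / 3600 = 0.0584167 kg/s
t_res = M / Q_s = 8.82 ÷ 0.0584167 = 150.984 s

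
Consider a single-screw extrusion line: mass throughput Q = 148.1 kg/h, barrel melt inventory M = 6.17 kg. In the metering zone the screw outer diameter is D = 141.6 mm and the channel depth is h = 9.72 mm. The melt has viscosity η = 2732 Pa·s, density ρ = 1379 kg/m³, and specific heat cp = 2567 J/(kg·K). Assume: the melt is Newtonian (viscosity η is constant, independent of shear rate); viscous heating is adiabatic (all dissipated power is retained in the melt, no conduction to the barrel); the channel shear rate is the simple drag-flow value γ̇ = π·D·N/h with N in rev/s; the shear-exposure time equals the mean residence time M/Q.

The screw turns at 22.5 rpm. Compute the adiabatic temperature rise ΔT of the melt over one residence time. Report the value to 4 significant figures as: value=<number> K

value=34.09 K

Convert throughput: Q = 148.1 kg/h = 148.1/3600 = 0.0411389 kg/s
t_res = M / Q_s = 6.17 / 0.0411389 = 149.98 s
Convert to SI: D = 0.1416 m, h = 0.00972 m, N = 22.5/60 = 0.375 rev/s
γ̇ = π D N / h = (π)(0.1416)(0.375) / 0.00972 = 17.1624 s⁻¹
ΔT = η·γ̇²·t_res/(ρ·cp) = [2732 × 17.1624² × 149.98] / [1379 × 2567] = 34.0941 K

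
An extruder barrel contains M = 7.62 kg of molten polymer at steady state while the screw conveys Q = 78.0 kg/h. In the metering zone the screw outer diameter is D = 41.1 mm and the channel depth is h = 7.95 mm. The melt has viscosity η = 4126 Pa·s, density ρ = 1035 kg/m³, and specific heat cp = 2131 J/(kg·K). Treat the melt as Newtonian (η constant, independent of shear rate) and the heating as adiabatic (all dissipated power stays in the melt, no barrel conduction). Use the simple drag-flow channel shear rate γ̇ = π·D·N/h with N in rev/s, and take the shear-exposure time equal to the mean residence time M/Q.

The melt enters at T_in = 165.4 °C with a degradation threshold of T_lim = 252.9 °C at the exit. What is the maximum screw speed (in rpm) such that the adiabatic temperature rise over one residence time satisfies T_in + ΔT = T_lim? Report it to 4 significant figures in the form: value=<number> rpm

Q_s = Q / 3600 = 78.0 / 3600 = 0.0216667 kg/s
t_res = M / Q_s = 7.62 / 0.0216667 = 351.692 s
Convert to metres: D = 0.0411 m, h = 0.00795 m
ΔT_a = T_lim − T_in = 252.9 °C − 165.4 °C = 87.5 K
γ̇_max² = ΔT_a·ρ·cp / (η·t_res) = [87.5 × 1035 × 2131] / [4126 × 351.692] = 132.996 s⁻²
γ̇_max = sqrt(132.996) = 11.5324 s⁻¹
N_max = γ̇_max·h / (π·D) = 11.5324 · 0.00795 / (π · 0.0411) = 0.71006 rev/s = 42.6036 rpm

value=42.60 rpm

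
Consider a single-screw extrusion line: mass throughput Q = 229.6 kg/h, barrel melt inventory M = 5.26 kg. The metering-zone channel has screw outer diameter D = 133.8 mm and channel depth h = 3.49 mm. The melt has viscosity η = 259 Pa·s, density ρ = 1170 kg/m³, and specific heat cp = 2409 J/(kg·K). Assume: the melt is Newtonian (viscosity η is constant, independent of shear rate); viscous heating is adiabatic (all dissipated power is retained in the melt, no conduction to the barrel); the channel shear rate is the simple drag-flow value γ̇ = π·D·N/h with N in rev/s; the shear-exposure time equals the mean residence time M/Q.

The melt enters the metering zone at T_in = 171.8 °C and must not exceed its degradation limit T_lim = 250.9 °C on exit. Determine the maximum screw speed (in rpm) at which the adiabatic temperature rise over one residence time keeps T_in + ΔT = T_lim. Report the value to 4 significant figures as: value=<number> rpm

Throughput in SI: Q_s = 229.6 kg/h ÷ 3600 s/h = 0.0637778 kg/s
t_res = M / Q_s = 5.26 ÷ 0.0637778 = 82.4739 s
Convert to metres: D = 0.1338 m, h = 0.00349 m
ΔT_a = T_lim − T_in = 250.9 − 171.8 = 79.1 K
γ̇_max² = ΔT_a·ρ·cp/(η·t_res) = 79.1·1170·2409/(259·82.4739) = 10437.2 s⁻²
Take the square root: γ̇_max = √(10437.2) = 102.162 s⁻¹
N_max = γ̇_max h / (πD) = 102.162·0.00349/(π·0.1338) = 0.848225 rev/s → ×60 = 50.8935 rpm

value=50.89 rpm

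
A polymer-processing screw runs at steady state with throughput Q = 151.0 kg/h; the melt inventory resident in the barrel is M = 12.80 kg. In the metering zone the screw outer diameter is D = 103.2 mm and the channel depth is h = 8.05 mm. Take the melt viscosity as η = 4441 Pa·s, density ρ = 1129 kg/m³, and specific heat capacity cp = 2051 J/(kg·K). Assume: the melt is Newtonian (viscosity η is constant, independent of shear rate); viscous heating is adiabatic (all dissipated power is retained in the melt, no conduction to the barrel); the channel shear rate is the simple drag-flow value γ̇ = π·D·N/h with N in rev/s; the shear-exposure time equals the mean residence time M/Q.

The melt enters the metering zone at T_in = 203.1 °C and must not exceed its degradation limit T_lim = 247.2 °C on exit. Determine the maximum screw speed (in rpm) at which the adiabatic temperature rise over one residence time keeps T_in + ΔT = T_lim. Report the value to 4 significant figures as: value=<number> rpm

value=12.93 rpm

Throughput in SI: Q_s = 151.0 kg/h ÷ 3600 s/h = 0.0419444 kg/s
Mean residence time: t_res = M/Q_s = 12.80 kg / 0.0419444 kg/s = 305.166 s
Geometry in SI: D = 103.2 mm → 0.1032 m, h = 8.05 mm → 0.00805 m
Allowable rise: ΔT_a = T_lim − T_in = 247.2 − 203.1 = 44.1 K
γ̇_max² = ΔT_a·ρ·cp / (η·t_res) = [44.1 × 1129 × 2051] / [4441 × 305.166] = 75.3498 s⁻²
γ̇_max = √75.3498 = 8.68042 s⁻¹
N_max = γ̇_max·h / (π·D) = 8.68042 · 0.00805 / (π · 0.1032) = 0.21553 rev/s = 12.9318 rpm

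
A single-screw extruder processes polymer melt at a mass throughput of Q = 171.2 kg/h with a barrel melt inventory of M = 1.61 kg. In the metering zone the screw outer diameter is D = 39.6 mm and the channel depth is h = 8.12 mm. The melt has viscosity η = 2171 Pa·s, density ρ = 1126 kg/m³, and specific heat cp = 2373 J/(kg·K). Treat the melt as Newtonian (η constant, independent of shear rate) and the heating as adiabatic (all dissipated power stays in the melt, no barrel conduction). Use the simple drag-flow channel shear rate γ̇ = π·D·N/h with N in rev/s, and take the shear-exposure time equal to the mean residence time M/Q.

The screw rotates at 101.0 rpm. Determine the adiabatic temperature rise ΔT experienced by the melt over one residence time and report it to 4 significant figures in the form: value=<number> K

value=18.30 K

Convert throughput: Q = 171.2 kg/h = 171.2/3600 = 0.0475556 kg/s
t_res = M / Q_s = 1.61 / 0.0475556 = 33.8551 s
Geometry in metres: D = 39.6 mm → 0.0396 m, h = 8.12 mm → 0.00812 m; screw speed N = 101.0 rpm = 1.68333 rev/s
Shear rate: γ̇ = πDN/h = π·0.0396·1.68333/0.00812 = 25.7905 s⁻¹
ΔT = η·γ̇²·t_res / (ρ·cp) = 2171 · (25.7905)² · 33.8551 / (1126 · 2373) = 18.2964 K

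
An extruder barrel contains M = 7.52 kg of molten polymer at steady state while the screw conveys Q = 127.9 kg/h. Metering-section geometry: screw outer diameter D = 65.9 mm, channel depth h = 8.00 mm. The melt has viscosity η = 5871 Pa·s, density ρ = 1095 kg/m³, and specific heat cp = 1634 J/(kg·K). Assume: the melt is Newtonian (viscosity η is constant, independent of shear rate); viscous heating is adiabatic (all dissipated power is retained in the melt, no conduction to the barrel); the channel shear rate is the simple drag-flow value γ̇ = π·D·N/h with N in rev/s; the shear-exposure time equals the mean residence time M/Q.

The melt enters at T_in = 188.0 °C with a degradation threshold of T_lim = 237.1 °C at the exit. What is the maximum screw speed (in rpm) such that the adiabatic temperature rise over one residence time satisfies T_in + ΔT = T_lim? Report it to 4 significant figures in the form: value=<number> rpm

Q_s = Q / 3600 = 127.9 / 3600 = 0.0355278 kg/s
t_res = M / Q_s = 7.52 ÷ 0.0355278 = 211.665 s
Geometry in SI: D = 65.9 mm → 0.0659 m, h = 8.00 mm → 0.008 m
ΔT_a = T_lim − T_in = 237.1 − 188.0 = 49.1 K
Invert ΔT = ηγ̇²t_res/(ρcp) for γ̇: γ̇_max² = ΔT_a ρ cp / (η t_res) = 49.1·1095·1634 / (5871·211.665) = 70.6945 s⁻²
γ̇_max = √70.6945 = 8.408 s⁻¹
N_max = γ̇_max h / (πD) = 8.408·0.008/(π·0.0659) = 0.324898 rev/s → ×60 = 19.4939 rpm

value=19.49 rpm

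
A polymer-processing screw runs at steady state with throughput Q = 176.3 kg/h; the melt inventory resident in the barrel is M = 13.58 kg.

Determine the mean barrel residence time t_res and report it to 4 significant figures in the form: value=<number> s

value=277.3 s

Q_s = Q / 3600 = 176.3 / 3600 = 0.0489722 kg/s
Mean residence time: t_res = M/Q_s = 13.58 kg / 0.0489722 kg/s = 277.3 s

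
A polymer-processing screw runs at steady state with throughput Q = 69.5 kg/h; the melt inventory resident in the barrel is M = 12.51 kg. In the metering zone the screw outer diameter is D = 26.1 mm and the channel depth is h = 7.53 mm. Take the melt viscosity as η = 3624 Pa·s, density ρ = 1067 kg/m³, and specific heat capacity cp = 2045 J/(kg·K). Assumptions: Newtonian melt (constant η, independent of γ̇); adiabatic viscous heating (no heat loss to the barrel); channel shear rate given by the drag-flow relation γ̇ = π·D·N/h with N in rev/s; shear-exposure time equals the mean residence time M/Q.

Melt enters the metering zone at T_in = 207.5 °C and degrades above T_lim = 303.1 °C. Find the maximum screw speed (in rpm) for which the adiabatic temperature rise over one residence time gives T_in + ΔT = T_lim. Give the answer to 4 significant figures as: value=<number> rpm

value=51.93 rpm

Q_s = Q / 3600 = 69.5 / 3600 = 0.0193056 kg/s
t_res = M / Q_s = 12.51 ÷ 0.0193056 = 648 s
Geometry in SI: D = 26.1 mm → 0.0261 m, h = 7.53 mm → 0.00753 m
Allowable rise: ΔT_a = T_lim − T_in = 303.1 − 207.5 = 95.6 K
Invert ΔT = ηγ̇²t_res/(ρcp) for γ̇: γ̇_max² = ΔT_a ρ cp / (η t_res) = 95.6·1067·2045 / (3624·648) = 88.8285 s⁻²
γ̇_max = √88.8285 = 9.42489 s⁻¹
Solve γ̇ = πDN/h for N: N_max = γ̇_max·h/(π·D) = 9.42489 × 0.00753 / (π × 0.0261) = 0.865527 rev/s = 51.9316 rpm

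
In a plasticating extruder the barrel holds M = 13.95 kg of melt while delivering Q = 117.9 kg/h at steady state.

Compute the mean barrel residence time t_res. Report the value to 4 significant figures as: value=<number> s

Q_s = Q / 3600 = 117.9 / 3600 = 0.03275 kg/s
t_res = M / Q_s = 13.95 ÷ 0.03275 = 425.954 s

value=426.0 s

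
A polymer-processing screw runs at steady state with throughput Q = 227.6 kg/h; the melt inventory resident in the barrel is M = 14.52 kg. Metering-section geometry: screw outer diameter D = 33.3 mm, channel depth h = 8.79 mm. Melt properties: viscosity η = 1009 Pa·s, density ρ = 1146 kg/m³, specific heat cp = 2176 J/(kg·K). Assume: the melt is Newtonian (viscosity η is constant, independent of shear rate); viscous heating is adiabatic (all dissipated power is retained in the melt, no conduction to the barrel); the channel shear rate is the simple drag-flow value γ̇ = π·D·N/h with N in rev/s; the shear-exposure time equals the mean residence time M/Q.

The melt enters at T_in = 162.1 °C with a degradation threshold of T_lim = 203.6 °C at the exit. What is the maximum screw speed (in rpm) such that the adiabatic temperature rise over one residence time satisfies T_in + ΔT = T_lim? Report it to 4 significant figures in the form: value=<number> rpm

Q_s = Q / 3600 = 227.6 / 3600 = 0.0632222 kg/s
Mean residence time: t_res = M/Q_s = 14.52 kg / 0.0632222 kg/s = 229.666 s
D = 33.3 mm = 0.0333 m;  h = 8.79 mm = 0.00879 m
ΔT_a = T_lim − T_in = 203.6 − 162.1 = 41.5 K
Invert ΔT = ηγ̇²t_res/(ρcp) for γ̇: γ̇_max² = ΔT_a ρ cp / (η t_res) = 41.5·1146·2176 / (1009·229.666) = 446.584 s⁻²
γ̇_max = sqrt(446.584) = 21.1325 s⁻¹
Solve γ̇ = πDN/h for N: N_max = γ̇_max·h/(π·D) = 21.1325 × 0.00879 / (π × 0.0333) = 1.77561 rev/s = 106.536 rpm

value=106.5 rpm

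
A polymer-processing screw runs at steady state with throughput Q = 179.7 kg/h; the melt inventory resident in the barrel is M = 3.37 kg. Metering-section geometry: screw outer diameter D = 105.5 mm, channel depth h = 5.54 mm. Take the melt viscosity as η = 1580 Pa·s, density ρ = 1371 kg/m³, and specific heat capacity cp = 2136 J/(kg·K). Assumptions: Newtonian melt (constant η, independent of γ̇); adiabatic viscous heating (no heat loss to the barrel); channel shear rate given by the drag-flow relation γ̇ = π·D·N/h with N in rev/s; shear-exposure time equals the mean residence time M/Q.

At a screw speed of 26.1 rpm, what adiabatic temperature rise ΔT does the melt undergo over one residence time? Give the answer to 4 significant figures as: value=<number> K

Q_s = Q / 3600 = 179.7 / 3600 = 0.0499167 kg/s
t_res = M / Q_s = 3.37 / 0.0499167 = 67.5125 s
D = 105.5 mm = 0.1055 m;  h = 5.54 mm = 0.00554 m;  N = 26.1 rpm / 60 = 0.435 rev/s
Shear rate: γ̇ = πDN/h = π·0.1055·0.435/0.00554 = 26.0245 s⁻¹
ΔT = η·γ̇²·t_res / (ρ·cp) = 1580 · (26.0245)² · 67.5125 / (1371 · 2136) = 24.6698 K

value=24.67 K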